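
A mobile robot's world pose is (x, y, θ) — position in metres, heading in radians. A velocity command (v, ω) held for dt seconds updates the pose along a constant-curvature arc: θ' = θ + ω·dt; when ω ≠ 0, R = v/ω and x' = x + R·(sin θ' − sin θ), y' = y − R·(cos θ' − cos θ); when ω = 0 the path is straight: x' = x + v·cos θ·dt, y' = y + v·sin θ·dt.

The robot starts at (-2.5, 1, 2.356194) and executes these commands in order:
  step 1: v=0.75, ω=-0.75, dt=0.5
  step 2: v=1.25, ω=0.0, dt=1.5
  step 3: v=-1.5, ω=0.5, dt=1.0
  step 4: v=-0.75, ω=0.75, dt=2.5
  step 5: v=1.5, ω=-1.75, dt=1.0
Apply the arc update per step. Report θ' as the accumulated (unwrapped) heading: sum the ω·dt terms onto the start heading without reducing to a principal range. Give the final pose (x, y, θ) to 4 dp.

step 1: θ'=1.9812 (R=-1.0000) → pose (-2.7099, 1.3081, 1.9812)
step 2: θ'=1.9812 (straight) → pose (-3.4579, 3.0274, 1.9812)
step 3: θ'=2.4812 (R=-3.0000) → pose (-2.5473, 1.8551, 2.4812)
step 4: θ'=4.3562 (R=-1.0000) → pose (-0.9967, 2.2962, 4.3562)
step 5: θ'=2.6062 (R=-0.8571) → pose (-2.2373, 1.8578, 2.6062)

(-2.2373, 1.8578, 2.6062)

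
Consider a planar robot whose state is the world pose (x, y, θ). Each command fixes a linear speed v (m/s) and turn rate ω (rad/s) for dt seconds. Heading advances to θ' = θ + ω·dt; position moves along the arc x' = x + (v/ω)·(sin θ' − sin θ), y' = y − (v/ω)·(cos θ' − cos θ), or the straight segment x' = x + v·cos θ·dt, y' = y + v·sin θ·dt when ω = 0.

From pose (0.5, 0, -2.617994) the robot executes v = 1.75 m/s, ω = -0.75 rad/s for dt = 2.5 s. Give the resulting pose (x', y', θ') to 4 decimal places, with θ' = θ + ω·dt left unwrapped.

θ' = -2.6180 + -0.75·2.5 = -4.4930
R = v/ω = 1.75/-0.75 = -2.3333
x' = 0.5 + -2.3333·(sin -4.4930 − sin -2.6180) = -2.9441
y' = 0 − -2.3333·(cos -4.4930 − cos -2.6180) = 1.5129

(-2.9441, 1.5129, -4.4930)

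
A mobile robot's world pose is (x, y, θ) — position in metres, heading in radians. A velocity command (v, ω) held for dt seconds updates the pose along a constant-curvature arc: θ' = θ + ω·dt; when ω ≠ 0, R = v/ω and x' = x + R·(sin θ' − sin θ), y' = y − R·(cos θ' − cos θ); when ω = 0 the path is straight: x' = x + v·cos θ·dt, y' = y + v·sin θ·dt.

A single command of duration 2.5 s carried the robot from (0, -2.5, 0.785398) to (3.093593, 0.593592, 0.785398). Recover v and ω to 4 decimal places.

v = 1.7500, ω = 0.0000

Δθ = 0.785398 − 0.785398 = 0.000000
ω = Δθ/dt = 0.000000/2.5 = 0.0000
ω = 0 → v = (Δx·cos θ + Δy·sin θ)/dt = 1.7500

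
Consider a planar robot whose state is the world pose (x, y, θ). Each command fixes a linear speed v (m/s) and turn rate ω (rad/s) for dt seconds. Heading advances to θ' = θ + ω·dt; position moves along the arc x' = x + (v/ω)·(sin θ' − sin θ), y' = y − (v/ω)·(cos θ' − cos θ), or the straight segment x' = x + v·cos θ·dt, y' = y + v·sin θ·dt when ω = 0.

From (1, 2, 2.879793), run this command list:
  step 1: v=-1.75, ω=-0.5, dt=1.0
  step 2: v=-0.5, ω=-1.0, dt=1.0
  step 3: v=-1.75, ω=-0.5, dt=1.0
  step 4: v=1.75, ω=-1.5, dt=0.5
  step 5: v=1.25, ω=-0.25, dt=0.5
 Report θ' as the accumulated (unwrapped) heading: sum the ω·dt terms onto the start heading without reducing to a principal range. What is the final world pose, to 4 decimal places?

(3.2877, -0.4157, 0.0048)

step 1: θ'=2.3798 (R=3.5000) → pose (2.5099, 1.1518, 2.3798)
step 2: θ'=1.3798 (R=0.5000) → pose (2.6557, 0.6951, 1.3798)
step 3: θ'=0.8798 (R=3.5000) → pose (1.9165, -0.8710, 0.8798)
step 4: θ'=0.1298 (R=-1.1667) → pose (2.6645, -0.4577, 0.1298)
step 5: θ'=0.0048 (R=-5.0000) → pose (3.2877, -0.4157, 0.0048)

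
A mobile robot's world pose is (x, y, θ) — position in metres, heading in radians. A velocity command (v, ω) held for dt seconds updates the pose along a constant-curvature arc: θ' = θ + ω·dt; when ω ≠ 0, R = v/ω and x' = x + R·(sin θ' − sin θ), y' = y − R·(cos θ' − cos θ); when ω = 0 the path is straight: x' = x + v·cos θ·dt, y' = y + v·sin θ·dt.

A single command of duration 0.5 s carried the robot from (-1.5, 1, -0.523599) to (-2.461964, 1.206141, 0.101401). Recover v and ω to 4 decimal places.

Δθ = 0.101401 − -0.523599 = 0.625000
ω = Δθ/dt = 0.625000/0.5 = 1.2500
R = Δx/(sin θ' − sin θ) = -1.6000
v = R·ω = -1.6000·1.2500 = -2.0000

v = -2.0000, ω = 1.2500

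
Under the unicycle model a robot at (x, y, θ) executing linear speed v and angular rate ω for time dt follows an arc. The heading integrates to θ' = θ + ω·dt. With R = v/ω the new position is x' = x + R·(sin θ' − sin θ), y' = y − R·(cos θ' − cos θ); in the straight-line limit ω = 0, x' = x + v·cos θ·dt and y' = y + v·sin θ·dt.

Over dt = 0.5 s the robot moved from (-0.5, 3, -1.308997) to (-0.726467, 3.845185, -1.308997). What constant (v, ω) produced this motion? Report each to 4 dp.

v = -1.7500, ω = 0.0000

Δθ = -1.308997 − -1.308997 = 0.000000
ω = Δθ/dt = 0.000000/0.5 = 0.0000
ω = 0 → v = (Δx·cos θ + Δy·sin θ)/dt = -1.7500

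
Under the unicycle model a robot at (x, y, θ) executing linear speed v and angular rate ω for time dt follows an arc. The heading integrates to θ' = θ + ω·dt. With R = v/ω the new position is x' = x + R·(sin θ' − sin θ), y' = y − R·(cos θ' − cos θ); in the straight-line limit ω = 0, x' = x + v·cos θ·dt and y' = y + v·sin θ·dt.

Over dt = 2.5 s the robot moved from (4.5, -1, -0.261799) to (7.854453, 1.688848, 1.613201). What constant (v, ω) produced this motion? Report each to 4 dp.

Δθ = 1.613201 − -0.261799 = 1.875000
ω = Δθ/dt = 1.875000/2.5 = 0.7500
R = Δx/(sin θ' − sin θ) = 2.6667
v = R·ω = 2.6667·0.7500 = 2.0000

v = 2.0000, ω = 0.7500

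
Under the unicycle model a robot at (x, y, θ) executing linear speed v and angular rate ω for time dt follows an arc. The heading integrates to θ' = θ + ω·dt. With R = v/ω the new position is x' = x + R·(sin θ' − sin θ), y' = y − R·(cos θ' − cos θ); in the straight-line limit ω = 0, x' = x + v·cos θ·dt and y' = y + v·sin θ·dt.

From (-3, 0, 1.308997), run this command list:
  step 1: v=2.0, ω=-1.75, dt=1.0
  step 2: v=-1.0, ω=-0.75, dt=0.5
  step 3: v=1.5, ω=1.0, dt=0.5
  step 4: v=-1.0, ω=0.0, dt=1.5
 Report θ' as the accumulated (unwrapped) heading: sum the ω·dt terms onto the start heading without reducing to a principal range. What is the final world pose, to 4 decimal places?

step 1: θ'=-0.4410 (R=-1.1429) → pose (-1.4083, 0.7377, -0.4410)
step 2: θ'=-0.8160 (R=1.3333) → pose (-1.8103, 1.0300, -0.8160)
step 3: θ'=-0.3160 (R=1.5000) → pose (-1.1839, 0.6319, -0.3160)
step 4: θ'=-0.3160 (straight) → pose (-2.6096, 1.0981, -0.3160)

(-2.6096, 1.0981, -0.3160)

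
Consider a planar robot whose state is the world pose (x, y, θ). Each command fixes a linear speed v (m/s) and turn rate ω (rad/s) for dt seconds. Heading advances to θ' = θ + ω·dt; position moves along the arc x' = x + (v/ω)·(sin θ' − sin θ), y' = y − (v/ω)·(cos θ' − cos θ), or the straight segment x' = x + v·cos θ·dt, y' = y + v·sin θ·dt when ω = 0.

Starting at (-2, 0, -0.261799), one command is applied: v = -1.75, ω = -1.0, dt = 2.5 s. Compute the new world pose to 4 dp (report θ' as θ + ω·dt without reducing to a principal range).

θ' = -0.2618 + -1.0·2.5 = -2.7618
R = v/ω = -1.75/-1.0 = 1.7500
x' = -2 + 1.7500·(sin -2.7618 − sin -0.2618) = -2.1958
y' = 0 − 1.7500·(cos -2.7618 − cos -0.2618) = 3.3157

(-2.1958, 3.3157, -2.7618)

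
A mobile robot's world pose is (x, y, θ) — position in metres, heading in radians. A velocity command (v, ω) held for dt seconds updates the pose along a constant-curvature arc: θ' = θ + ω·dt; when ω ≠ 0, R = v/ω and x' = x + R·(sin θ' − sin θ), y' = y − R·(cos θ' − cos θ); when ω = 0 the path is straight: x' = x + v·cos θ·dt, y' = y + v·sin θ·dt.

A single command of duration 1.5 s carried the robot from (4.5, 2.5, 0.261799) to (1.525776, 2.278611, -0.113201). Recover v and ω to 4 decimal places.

v = -2.0000, ω = -0.2500

Δθ = -0.113201 − 0.261799 = -0.375000
ω = Δθ/dt = -0.375000/1.5 = -0.2500
R = Δx/(sin θ' − sin θ) = 8.0000
v = R·ω = 8.0000·-0.2500 = -2.0000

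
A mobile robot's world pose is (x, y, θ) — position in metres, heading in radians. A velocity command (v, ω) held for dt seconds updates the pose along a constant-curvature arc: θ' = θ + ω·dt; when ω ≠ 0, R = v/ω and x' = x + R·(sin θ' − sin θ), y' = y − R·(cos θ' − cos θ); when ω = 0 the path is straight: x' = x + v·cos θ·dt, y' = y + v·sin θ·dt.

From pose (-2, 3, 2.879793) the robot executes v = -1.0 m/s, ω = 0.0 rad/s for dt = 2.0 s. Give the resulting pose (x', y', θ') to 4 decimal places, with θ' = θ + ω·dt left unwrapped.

θ' = 2.8798 + 0.0·2.0 = 2.8798
ω = 0 → straight: x' = -2 + -1.0·cos(2.8798)·2.0 = -0.0681
y' = 3 + -1.0·sin(2.8798)·2.0 = 2.4824

(-0.0681, 2.4824, 2.8798)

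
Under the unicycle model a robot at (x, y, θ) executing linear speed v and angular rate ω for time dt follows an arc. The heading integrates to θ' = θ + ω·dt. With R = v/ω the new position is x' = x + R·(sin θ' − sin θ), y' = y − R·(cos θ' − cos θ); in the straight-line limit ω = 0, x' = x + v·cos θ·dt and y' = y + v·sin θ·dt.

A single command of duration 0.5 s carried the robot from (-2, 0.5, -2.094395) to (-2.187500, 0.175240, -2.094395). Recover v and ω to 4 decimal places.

v = 0.7500, ω = 0.0000

Δθ = -2.094395 − -2.094395 = 0.000000
ω = Δθ/dt = 0.000000/0.5 = 0.0000
ω = 0 → v = (Δx·cos θ + Δy·sin θ)/dt = 0.7500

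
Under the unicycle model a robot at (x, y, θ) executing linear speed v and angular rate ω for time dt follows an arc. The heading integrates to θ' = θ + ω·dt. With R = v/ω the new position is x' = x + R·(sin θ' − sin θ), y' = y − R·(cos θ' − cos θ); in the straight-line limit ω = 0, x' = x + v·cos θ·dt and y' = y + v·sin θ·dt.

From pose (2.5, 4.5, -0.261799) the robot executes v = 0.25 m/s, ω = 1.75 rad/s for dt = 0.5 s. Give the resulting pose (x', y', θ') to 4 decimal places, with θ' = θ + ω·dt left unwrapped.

θ' = -0.2618 + 1.75·0.5 = 0.6132
R = v/ω = 0.25/1.75 = 0.1429
x' = 2.5 + 0.1429·(sin 0.6132 − sin -0.2618) = 2.6192
y' = 4.5 − 0.1429·(cos 0.6132 − cos -0.2618) = 4.5212

(2.6192, 4.5212, 0.6132)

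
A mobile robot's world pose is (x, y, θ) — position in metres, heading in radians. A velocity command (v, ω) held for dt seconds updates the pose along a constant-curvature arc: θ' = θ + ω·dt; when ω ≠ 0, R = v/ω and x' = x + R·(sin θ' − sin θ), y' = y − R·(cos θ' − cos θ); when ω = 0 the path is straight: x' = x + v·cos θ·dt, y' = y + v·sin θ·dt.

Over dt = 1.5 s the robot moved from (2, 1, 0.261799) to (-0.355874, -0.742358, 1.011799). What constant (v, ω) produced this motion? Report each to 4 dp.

v = -2.0000, ω = 0.5000

Δθ = 1.011799 − 0.261799 = 0.750000
ω = Δθ/dt = 0.750000/1.5 = 0.5000
R = Δx/(sin θ' − sin θ) = -4.0000
v = R·ω = -4.0000·0.5000 = -2.0000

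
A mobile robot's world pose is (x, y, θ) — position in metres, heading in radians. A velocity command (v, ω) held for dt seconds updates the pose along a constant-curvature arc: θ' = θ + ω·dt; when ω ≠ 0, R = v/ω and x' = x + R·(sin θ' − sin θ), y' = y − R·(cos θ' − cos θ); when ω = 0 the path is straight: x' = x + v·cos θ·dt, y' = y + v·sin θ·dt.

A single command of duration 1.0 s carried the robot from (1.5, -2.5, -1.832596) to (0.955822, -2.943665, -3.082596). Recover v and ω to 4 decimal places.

Δθ = -3.082596 − -1.832596 = -1.250000
ω = Δθ/dt = -1.250000/1.0 = -1.2500
R = Δx/(sin θ' − sin θ) = -0.6000
v = R·ω = -0.6000·-1.2500 = 0.7500

v = 0.7500, ω = -1.2500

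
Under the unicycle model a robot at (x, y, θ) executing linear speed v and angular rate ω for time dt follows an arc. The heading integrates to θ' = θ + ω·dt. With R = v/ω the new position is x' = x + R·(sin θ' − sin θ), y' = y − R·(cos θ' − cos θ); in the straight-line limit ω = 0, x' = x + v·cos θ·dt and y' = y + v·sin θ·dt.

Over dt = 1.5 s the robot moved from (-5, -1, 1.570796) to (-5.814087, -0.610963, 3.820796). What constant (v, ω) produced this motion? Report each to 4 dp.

v = 0.7500, ω = 1.5000

Δθ = 3.820796 − 1.570796 = 2.250000
ω = Δθ/dt = 2.250000/1.5 = 1.5000
R = Δx/(sin θ' − sin θ) = 0.5000
v = R·ω = 0.5000·1.5000 = 0.7500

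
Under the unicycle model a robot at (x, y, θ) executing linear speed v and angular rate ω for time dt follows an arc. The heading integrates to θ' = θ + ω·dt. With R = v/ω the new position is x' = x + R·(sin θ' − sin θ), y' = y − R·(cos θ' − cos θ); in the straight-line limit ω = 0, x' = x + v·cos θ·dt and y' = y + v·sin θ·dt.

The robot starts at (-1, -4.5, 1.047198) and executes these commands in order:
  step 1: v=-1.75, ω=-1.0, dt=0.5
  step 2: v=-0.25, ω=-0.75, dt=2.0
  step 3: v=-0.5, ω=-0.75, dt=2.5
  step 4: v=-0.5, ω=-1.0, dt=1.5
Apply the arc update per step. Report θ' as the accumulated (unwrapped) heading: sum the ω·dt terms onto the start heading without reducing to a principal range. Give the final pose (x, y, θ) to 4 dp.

(-1.0947, -4.2956, -4.3278)

step 1: θ'=0.5472 (R=1.7500) → pose (-1.6050, -5.1195, 0.5472)
step 2: θ'=-0.9528 (R=0.3333) → pose (-2.0501, -5.0279, -0.9528)
step 3: θ'=-2.8278 (R=0.6667) → pose (-1.7126, -4.0076, -2.8278)
step 4: θ'=-4.3278 (R=0.5000) → pose (-1.0947, -4.2956, -4.3278)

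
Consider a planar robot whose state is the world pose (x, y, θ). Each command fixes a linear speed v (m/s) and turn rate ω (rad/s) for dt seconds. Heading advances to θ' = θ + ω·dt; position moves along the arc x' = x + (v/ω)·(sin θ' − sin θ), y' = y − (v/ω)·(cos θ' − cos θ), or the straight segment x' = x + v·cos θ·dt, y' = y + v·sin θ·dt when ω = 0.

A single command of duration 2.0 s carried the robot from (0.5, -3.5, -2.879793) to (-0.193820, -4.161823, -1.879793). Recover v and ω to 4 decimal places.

Δθ = -1.879793 − -2.879793 = 1.000000
ω = Δθ/dt = 1.000000/2.0 = 0.5000
R = Δx/(sin θ' − sin θ) = 1.0000
v = R·ω = 1.0000·0.5000 = 0.5000

v = 0.5000, ω = 0.5000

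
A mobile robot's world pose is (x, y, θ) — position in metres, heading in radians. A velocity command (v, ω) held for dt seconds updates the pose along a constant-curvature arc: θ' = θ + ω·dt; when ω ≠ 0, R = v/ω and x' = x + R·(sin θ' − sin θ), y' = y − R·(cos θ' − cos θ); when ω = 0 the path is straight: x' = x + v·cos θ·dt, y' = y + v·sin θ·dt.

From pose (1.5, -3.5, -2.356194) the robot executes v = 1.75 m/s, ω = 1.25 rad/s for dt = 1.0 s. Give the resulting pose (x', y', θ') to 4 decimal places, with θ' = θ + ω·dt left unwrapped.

θ' = -2.3562 + 1.25·1.0 = -1.1062
R = v/ω = 1.75/1.25 = 1.4000
x' = 1.5 + 1.4000·(sin -1.1062 − sin -2.3562) = 1.2384
y' = -3.5 − 1.4000·(cos -1.1062 − cos -2.3562) = -5.1172

(1.2384, -5.1172, -1.1062)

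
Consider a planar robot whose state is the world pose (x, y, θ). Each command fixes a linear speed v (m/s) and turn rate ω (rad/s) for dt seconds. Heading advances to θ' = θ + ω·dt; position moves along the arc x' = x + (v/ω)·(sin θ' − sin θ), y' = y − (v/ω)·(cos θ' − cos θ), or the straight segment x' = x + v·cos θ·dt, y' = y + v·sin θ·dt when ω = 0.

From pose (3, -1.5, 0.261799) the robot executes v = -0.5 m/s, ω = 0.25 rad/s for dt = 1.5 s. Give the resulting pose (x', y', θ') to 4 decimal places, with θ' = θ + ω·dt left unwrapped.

(2.3284, -1.8238, 0.6368)

θ' = 0.2618 + 0.25·1.5 = 0.6368
R = v/ω = -0.5/0.25 = -2.0000
x' = 3 + -2.0000·(sin 0.6368 − sin 0.2618) = 2.3284
y' = -1.5 − -2.0000·(cos 0.6368 − cos 0.2618) = -1.8238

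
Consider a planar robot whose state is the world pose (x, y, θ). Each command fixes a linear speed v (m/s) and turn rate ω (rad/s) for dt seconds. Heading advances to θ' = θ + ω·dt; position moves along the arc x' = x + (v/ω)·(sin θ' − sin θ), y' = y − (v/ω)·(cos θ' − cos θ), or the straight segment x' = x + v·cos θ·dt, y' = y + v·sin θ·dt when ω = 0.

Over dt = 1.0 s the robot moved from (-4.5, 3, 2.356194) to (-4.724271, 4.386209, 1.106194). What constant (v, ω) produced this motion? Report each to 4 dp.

v = 1.5000, ω = -1.2500

Δθ = 1.106194 − 2.356194 = -1.250000
ω = Δθ/dt = -1.250000/1.0 = -1.2500
R = −Δy/(cos θ' − cos θ) = -1.2000
v = R·ω = -1.2000·-1.2500 = 1.5000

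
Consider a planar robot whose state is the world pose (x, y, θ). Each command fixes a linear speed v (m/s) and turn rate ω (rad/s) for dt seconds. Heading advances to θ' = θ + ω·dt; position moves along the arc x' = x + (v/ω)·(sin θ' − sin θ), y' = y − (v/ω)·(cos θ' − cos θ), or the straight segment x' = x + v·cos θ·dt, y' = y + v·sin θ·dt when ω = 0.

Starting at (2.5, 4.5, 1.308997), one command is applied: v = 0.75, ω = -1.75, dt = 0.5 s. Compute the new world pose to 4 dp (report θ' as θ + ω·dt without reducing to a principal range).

θ' = 1.3090 + -1.75·0.5 = 0.4340
R = v/ω = 0.75/-1.75 = -0.4286
x' = 2.5 + -0.4286·(sin 0.4340 − sin 1.3090) = 2.7338
y' = 4.5 − -0.4286·(cos 0.4340 − cos 1.3090) = 4.7779

(2.7338, 4.7779, 0.4340)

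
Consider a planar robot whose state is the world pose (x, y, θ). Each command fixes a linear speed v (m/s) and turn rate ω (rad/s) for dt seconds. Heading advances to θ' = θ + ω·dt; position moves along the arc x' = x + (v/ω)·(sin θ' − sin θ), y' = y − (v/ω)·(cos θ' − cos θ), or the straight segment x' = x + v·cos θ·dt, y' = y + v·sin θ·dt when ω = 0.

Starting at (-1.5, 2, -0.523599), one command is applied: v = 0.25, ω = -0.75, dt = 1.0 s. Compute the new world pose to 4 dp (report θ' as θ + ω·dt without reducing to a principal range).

(-1.3479, 1.8089, -1.2736)

θ' = -0.5236 + -0.75·1.0 = -1.2736
R = v/ω = 0.25/-0.75 = -0.3333
x' = -1.5 + -0.3333·(sin -1.2736 − sin -0.5236) = -1.3479
y' = 2 − -0.3333·(cos -1.2736 − cos -0.5236) = 1.8089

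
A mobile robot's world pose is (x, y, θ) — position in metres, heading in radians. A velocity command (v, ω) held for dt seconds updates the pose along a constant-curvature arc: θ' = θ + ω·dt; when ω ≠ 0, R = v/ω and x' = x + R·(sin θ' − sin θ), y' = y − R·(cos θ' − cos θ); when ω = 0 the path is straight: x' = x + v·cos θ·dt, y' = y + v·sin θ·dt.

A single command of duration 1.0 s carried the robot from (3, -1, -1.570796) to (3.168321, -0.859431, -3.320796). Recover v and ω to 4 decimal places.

Δθ = -3.320796 − -1.570796 = -1.750000
ω = Δθ/dt = -1.750000/1.0 = -1.7500
R = Δx/(sin θ' − sin θ) = 0.1429
v = R·ω = 0.1429·-1.7500 = -0.2500

v = -0.2500, ω = -1.7500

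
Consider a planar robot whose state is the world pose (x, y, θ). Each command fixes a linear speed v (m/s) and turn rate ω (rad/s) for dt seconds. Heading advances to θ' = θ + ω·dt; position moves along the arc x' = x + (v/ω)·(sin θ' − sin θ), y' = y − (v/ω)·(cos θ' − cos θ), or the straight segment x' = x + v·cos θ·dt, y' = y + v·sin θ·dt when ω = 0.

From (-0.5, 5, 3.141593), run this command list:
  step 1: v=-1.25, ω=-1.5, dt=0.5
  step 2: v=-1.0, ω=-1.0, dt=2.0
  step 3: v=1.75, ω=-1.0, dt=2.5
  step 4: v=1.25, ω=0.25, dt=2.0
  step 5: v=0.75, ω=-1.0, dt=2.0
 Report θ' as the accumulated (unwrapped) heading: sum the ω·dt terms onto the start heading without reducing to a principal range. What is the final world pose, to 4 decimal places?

step 1: θ'=2.3916 (R=0.8333) → pose (0.0680, 4.7764, 2.3916)
step 2: θ'=0.3916 (R=1.0000) → pose (-0.2319, 3.1204, 0.3916)
step 3: θ'=-2.1084 (R=-1.7500) → pose (1.9391, 0.6067, -2.1084)
step 4: θ'=-1.6084 (R=5.0000) → pose (1.2373, -1.7657, -1.6084)
step 5: θ'=-3.6084 (R=-0.7500) → pose (0.1503, -2.4072, -3.6084)

(0.1503, -2.4072, -3.6084)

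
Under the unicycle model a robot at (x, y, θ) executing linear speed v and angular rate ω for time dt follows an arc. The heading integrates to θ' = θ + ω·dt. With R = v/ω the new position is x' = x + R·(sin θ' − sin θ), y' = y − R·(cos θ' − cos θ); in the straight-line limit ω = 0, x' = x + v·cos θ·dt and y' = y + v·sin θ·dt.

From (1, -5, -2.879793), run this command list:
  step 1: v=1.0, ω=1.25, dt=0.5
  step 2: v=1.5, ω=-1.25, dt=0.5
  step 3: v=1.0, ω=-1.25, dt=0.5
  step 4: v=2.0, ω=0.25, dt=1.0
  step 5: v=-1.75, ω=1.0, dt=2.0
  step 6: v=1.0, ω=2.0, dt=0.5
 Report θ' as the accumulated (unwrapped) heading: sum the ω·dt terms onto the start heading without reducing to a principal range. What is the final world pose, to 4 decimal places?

(-0.2520, -3.2183, -0.2548)

step 1: θ'=-2.2548 (R=0.8000) → pose (0.5870, -5.2672, -2.2548)
step 2: θ'=-2.8798 (R=-1.2000) → pose (-0.0325, -5.6681, -2.8798)
step 3: θ'=-3.5048 (R=-0.8000) → pose (-0.5237, -5.6431, -3.5048)
step 4: θ'=-3.2548 (R=8.0000) → pose (-2.4622, -5.1725, -3.2548)
step 5: θ'=-1.2548 (R=-1.7500) → pose (-0.6012, -2.8898, -1.2548)
step 6: θ'=-0.2548 (R=0.5000) → pose (-0.2520, -3.2183, -0.2548)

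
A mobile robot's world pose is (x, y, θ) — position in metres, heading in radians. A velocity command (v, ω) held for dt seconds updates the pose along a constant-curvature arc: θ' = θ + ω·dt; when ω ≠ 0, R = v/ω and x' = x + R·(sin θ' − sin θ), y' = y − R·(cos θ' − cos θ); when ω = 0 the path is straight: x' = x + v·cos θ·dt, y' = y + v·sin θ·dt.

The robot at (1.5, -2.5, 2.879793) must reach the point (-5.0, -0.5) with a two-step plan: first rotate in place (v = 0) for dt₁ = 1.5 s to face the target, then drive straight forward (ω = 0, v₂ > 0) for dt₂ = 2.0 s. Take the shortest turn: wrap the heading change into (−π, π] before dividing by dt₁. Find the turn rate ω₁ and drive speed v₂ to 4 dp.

heading to target = atan2(-0.5−-2.5, -5−1.5) = 2.8431
Δθ = wrap(2.8431 − 2.8798) = -0.0367; ω₁ = Δθ/dt₁ = -0.0245
distance = √((-5−1.5)² + (-0.5−-2.5)²) = 6.8007; v₂ = distance/dt₂ = 3.4004

ω₁ = -0.0245, v₂ = 3.4004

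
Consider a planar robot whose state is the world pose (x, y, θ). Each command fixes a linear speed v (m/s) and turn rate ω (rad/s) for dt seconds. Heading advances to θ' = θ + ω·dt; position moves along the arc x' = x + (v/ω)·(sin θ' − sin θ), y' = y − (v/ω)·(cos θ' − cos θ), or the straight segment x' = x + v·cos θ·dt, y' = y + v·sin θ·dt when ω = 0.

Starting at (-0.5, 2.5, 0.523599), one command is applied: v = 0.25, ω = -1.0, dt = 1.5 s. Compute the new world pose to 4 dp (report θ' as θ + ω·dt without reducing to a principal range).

θ' = 0.5236 + -1.0·1.5 = -0.9764
R = v/ω = 0.25/-1.0 = -0.2500
x' = -0.5 + -0.2500·(sin -0.9764 − sin 0.5236) = -0.1679
y' = 2.5 − -0.2500·(cos -0.9764 − cos 0.5236) = 2.4235

(-0.1679, 2.4235, -0.9764)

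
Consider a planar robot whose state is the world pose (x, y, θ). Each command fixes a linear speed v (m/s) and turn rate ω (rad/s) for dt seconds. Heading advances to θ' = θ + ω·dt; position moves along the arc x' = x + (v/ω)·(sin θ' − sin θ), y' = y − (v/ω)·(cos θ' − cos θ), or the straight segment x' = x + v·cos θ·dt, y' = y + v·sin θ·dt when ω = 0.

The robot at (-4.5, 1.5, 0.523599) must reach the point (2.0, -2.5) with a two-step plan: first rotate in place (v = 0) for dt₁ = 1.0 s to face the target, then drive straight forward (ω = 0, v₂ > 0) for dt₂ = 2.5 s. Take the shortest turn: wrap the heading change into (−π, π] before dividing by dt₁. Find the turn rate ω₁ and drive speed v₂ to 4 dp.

heading to target = atan2(-2.5−1.5, 2−-4.5) = -0.5517
Δθ = wrap(-0.5517 − 0.5236) = -1.0753; ω₁ = Δθ/dt₁ = -1.0753
distance = √((2−-4.5)² + (-2.5−1.5)²) = 7.6322; v₂ = distance/dt₂ = 3.0529

ω₁ = -1.0753, v₂ = 3.0529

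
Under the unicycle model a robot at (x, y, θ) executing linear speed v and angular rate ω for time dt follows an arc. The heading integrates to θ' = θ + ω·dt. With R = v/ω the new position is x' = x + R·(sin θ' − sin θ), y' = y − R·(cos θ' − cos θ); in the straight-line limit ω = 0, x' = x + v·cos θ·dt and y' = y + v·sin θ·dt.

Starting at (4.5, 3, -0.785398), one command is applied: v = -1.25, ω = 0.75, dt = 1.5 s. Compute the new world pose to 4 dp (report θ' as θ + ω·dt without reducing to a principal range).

(2.7663, 3.3930, 0.3396)

θ' = -0.7854 + 0.75·1.5 = 0.3396
R = v/ω = -1.25/0.75 = -1.6667
x' = 4.5 + -1.6667·(sin 0.3396 − sin -0.7854) = 2.7663
y' = 3 − -1.6667·(cos 0.3396 − cos -0.7854) = 3.3930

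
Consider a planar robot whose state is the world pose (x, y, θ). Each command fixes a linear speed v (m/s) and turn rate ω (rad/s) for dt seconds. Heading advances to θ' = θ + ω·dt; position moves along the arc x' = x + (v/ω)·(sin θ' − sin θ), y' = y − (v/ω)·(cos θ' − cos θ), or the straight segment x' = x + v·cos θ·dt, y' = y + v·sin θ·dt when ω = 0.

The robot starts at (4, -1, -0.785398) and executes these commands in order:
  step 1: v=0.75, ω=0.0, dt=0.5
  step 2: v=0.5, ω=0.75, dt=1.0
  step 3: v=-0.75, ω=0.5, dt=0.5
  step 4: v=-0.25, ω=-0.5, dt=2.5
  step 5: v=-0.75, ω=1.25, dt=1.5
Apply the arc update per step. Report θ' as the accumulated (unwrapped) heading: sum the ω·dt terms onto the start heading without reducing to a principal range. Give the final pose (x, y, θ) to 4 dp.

step 1: θ'=-0.7854 (straight) → pose (4.2652, -1.2652, -0.7854)
step 2: θ'=-0.0354 (R=0.6667) → pose (4.7130, -1.4600, -0.0354)
step 3: θ'=0.2146 (R=-1.5000) → pose (4.3405, -1.4935, 0.2146)
step 4: θ'=-1.0354 (R=0.5000) → pose (3.8039, -1.2600, -1.0354)
step 5: θ'=0.8396 (R=-0.6000) → pose (2.8413, -1.1655, 0.8396)

(2.8413, -1.1655, 0.8396)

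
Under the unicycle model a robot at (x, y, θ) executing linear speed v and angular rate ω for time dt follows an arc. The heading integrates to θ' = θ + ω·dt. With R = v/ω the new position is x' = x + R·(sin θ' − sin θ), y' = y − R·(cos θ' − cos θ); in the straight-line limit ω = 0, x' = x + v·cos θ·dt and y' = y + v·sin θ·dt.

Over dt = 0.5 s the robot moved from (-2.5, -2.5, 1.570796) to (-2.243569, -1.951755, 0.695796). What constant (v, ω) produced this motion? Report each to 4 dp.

Δθ = 0.695796 − 1.570796 = -0.875000
ω = Δθ/dt = -0.875000/0.5 = -1.7500
R = −Δy/(cos θ' − cos θ) = -0.7143
v = R·ω = -0.7143·-1.7500 = 1.2500

v = 1.2500, ω = -1.7500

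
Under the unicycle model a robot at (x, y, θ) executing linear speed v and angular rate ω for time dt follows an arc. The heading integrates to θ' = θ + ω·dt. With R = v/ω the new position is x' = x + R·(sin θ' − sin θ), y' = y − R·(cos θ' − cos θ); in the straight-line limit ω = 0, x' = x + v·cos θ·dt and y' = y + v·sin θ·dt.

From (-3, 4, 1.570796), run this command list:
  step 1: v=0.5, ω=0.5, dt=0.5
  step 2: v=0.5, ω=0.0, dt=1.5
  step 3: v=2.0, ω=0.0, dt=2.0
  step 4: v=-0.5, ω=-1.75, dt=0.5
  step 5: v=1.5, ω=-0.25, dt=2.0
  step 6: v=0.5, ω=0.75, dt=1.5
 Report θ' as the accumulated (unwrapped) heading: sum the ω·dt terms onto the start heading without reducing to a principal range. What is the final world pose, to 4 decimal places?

(-1.5934, 11.1164, 1.5708)

step 1: θ'=1.8208 (R=1.0000) → pose (-3.0311, 4.2474, 1.8208)
step 2: θ'=1.8208 (straight) → pose (-3.2166, 4.9741, 1.8208)
step 3: θ'=1.8208 (straight) → pose (-4.2063, 8.8497, 1.8208)
step 4: θ'=0.9458 (R=0.2857) → pose (-4.2514, 8.6119, 0.9458)
step 5: θ'=0.4458 (R=-6.0000) → pose (-1.9727, 10.5149, 0.4458)
step 6: θ'=1.5708 (R=0.6667) → pose (-1.5934, 11.1164, 1.5708)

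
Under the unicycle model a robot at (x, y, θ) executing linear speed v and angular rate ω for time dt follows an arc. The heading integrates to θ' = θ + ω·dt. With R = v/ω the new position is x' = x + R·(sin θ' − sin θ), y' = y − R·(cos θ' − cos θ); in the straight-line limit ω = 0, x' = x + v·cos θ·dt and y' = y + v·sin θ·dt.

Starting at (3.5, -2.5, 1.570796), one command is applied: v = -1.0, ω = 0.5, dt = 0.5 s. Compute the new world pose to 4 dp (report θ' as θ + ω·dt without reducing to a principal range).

θ' = 1.5708 + 0.5·0.5 = 1.8208
R = v/ω = -1.0/0.5 = -2.0000
x' = 3.5 + -2.0000·(sin 1.8208 − sin 1.5708) = 3.5622
y' = -2.5 − -2.0000·(cos 1.8208 − cos 1.5708) = -2.9948

(3.5622, -2.9948, 1.8208)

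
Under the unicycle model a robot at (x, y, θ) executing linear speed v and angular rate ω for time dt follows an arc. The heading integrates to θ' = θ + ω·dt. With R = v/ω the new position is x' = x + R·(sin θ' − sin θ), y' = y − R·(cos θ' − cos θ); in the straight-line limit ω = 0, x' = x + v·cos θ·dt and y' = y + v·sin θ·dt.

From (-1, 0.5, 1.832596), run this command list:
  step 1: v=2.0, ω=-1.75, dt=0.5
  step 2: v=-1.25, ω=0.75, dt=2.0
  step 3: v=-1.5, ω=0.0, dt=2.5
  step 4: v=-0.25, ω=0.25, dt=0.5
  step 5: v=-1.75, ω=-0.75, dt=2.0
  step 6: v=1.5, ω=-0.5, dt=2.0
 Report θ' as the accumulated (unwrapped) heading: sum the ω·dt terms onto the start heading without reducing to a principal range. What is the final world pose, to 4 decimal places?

step 1: θ'=0.9576 (R=-1.1429) → pose (-0.8307, 1.4535, 0.9576)
step 2: θ'=2.4576 (R=-1.6667) → pose (-0.5209, -0.7974, 2.4576)
step 3: θ'=2.4576 (straight) → pose (2.3856, -3.1670, 2.4576)
step 4: θ'=2.5826 (R=-1.0000) → pose (2.4871, -3.2398, 2.5826)
step 5: θ'=1.0826 (R=2.3333) → pose (3.3104, -6.3123, 1.0826)
step 6: θ'=0.0826 (R=-3.0000) → pose (5.7125, -4.7297, 0.0826)

(5.7125, -4.7297, 0.0826)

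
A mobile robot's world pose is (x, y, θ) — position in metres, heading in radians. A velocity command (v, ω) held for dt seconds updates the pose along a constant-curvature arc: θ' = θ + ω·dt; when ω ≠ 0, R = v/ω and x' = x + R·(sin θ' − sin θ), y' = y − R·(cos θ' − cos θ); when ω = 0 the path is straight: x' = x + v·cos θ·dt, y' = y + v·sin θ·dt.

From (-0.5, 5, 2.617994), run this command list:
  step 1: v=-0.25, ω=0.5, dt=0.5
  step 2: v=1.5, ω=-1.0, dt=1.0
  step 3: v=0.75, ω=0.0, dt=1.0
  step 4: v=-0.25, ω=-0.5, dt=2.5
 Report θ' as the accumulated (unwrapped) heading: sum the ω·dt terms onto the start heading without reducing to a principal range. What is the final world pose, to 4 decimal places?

(-1.8221, 6.1197, 0.6180)

step 1: θ'=2.8680 (R=-0.5000) → pose (-0.3851, 4.9516, 2.8680)
step 2: θ'=1.8680 (R=-1.5000) → pose (-1.4140, 5.9566, 1.8680)
step 3: θ'=1.8680 (straight) → pose (-1.6337, 6.6737, 1.8680)
step 4: θ'=0.6180 (R=0.5000) → pose (-1.8221, 6.1197, 0.6180)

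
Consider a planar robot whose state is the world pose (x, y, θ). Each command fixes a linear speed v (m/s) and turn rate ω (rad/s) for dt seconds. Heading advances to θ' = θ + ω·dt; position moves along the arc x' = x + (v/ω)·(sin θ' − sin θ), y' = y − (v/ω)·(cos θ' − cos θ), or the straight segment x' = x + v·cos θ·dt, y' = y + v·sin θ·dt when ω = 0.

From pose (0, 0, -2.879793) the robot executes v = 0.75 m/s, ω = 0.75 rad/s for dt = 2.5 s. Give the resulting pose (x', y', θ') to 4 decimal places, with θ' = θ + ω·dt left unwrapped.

(-0.5852, -1.5022, -1.0048)

θ' = -2.8798 + 0.75·2.5 = -1.0048
R = v/ω = 0.75/0.75 = 1.0000
x' = 0 + 1.0000·(sin -1.0048 − sin -2.8798) = -0.5852
y' = 0 − 1.0000·(cos -1.0048 − cos -2.8798) = -1.5022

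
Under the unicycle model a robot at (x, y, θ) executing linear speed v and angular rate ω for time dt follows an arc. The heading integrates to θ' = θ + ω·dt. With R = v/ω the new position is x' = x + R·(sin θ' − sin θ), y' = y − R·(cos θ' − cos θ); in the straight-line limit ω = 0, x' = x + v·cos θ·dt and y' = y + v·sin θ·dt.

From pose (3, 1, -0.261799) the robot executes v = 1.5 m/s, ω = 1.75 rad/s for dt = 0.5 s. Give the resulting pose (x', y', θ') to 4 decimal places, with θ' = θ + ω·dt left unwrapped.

(3.7151, 1.1270, 0.6132)

θ' = -0.2618 + 1.75·0.5 = 0.6132
R = v/ω = 1.5/1.75 = 0.8571
x' = 3 + 0.8571·(sin 0.6132 − sin -0.2618) = 3.7151
y' = 1 − 0.8571·(cos 0.6132 − cos -0.2618) = 1.1270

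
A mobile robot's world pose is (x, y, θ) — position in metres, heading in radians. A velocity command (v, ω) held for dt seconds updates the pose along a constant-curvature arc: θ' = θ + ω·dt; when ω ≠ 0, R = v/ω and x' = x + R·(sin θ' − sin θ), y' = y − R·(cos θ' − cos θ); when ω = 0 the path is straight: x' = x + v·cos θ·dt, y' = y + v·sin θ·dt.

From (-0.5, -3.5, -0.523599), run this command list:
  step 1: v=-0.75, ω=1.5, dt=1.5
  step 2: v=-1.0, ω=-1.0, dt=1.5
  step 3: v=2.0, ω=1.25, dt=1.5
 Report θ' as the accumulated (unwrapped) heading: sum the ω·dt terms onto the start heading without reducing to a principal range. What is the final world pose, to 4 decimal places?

(-0.9866, -2.7711, 2.1014)

step 1: θ'=1.7264 (R=-0.5000) → pose (-1.2440, -4.0105, 1.7264)
step 2: θ'=0.2264 (R=1.0000) → pose (-2.0074, -5.1400, 0.2264)
step 3: θ'=2.1014 (R=1.6000) → pose (-0.9866, -2.7711, 2.1014)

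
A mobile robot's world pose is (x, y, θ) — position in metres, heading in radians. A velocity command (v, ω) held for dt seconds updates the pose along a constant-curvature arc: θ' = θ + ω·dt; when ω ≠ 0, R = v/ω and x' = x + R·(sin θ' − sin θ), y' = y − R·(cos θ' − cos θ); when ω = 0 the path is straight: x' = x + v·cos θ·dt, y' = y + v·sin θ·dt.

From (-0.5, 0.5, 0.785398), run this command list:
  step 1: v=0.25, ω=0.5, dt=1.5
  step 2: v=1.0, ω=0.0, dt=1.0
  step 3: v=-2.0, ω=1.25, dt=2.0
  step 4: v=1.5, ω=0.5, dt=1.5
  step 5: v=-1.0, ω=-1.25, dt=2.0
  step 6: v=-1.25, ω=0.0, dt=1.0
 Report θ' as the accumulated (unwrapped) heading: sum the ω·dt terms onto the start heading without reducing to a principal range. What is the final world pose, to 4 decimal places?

step 1: θ'=1.5354 (R=0.5000) → pose (-0.3539, 0.8359, 1.5354)
step 2: θ'=1.5354 (straight) → pose (-0.3185, 1.8352, 1.5354)
step 3: θ'=4.0354 (R=-1.6000) → pose (2.5277, 0.7763, 4.0354)
step 4: θ'=4.7854 (R=3.0000) → pose (1.8740, -1.3219, 4.7854)
step 5: θ'=2.2854 (R=0.8000) → pose (3.2762, -0.7393, 2.2854)
step 6: θ'=2.2854 (straight) → pose (4.0953, -1.6835, 2.2854)

(4.0953, -1.6835, 2.2854)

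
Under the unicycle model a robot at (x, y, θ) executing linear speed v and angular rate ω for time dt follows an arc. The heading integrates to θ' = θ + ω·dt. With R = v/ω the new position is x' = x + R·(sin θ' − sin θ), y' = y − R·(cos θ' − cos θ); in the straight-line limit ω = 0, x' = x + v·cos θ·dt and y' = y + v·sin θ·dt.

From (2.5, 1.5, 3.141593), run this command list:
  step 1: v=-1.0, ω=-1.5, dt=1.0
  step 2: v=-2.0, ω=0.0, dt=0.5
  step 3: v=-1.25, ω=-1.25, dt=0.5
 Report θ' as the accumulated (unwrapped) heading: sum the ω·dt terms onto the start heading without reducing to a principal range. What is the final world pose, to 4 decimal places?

(3.0886, -0.7140, 1.0166)

step 1: θ'=1.6416 (R=0.6667) → pose (3.1650, 0.8805, 1.6416)
step 2: θ'=1.6416 (straight) → pose (3.2357, -0.1170, 1.6416)
step 3: θ'=1.0166 (R=1.0000) → pose (3.0886, -0.7140, 1.0166)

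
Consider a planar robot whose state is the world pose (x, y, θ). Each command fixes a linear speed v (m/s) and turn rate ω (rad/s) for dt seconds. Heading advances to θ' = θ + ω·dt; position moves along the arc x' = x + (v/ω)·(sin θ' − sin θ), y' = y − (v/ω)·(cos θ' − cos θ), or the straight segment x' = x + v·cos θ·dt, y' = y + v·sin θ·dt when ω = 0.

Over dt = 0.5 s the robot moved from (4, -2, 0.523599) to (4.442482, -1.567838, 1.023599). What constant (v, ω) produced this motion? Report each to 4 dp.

Δθ = 1.023599 − 0.523599 = 0.500000
ω = Δθ/dt = 0.500000/0.5 = 1.0000
R = Δx/(sin θ' − sin θ) = 1.2500
v = R·ω = 1.2500·1.0000 = 1.2500

v = 1.2500, ω = 1.0000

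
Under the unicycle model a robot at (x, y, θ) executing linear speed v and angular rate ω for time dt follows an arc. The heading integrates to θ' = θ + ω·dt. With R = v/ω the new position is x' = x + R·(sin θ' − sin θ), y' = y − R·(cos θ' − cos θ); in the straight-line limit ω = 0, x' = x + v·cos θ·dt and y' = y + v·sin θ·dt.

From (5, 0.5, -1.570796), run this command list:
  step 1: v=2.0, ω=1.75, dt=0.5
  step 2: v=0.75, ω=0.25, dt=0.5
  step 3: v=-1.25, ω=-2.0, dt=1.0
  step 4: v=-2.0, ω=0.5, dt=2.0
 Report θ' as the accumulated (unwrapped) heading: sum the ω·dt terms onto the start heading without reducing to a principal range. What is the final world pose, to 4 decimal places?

step 1: θ'=-0.6958 (R=1.1429) → pose (5.4103, -0.3772, -0.6958)
step 2: θ'=-0.5708 (R=3.0000) → pose (5.7124, -0.5990, -0.5708)
step 3: θ'=-2.5708 (R=0.6250) → pose (5.7124, 0.4529, -2.5708)
step 4: θ'=-1.5708 (R=-4.0000) → pose (7.5512, 3.8187, -1.5708)

(7.5512, 3.8187, -1.5708)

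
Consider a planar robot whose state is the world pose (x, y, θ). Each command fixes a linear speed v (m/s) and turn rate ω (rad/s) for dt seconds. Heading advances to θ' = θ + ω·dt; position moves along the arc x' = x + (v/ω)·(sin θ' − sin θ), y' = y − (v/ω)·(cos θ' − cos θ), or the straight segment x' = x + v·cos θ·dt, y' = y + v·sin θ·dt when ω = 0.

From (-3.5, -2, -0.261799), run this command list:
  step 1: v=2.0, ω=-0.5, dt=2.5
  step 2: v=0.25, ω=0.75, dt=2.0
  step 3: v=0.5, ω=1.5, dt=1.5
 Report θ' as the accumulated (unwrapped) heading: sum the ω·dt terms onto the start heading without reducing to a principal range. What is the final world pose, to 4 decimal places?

step 1: θ'=-1.5118 (R=-4.0000) → pose (-0.5422, -5.6279, -1.5118)
step 2: θ'=-0.0118 (R=0.3333) → pose (-0.2134, -5.9415, -0.0118)
step 3: θ'=2.2382 (R=0.3333) → pose (0.0523, -5.4019, 2.2382)

(0.0523, -5.4019, 2.2382)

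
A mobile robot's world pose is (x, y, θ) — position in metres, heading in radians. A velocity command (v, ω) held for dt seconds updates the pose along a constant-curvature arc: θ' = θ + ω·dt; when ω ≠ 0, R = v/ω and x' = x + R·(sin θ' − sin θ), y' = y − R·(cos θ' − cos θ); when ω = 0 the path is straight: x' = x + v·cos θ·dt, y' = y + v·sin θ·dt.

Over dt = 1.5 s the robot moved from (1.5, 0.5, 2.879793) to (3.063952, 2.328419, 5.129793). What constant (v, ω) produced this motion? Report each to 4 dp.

v = -2.0000, ω = 1.5000

Δθ = 5.129793 − 2.879793 = 2.250000
ω = Δθ/dt = 2.250000/1.5 = 1.5000
R = −Δy/(cos θ' − cos θ) = -1.3333
v = R·ω = -1.3333·1.5000 = -2.0000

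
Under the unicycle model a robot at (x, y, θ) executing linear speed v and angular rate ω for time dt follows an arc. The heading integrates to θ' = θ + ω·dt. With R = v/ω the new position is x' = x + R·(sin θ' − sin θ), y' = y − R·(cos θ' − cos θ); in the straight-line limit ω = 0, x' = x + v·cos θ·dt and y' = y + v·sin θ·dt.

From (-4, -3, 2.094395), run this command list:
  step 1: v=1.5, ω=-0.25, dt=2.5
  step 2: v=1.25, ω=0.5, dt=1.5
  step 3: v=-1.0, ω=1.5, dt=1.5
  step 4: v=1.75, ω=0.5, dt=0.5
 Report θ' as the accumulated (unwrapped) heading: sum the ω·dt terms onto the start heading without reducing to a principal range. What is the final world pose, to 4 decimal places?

step 1: θ'=1.4694 (R=-6.0000) → pose (-4.7730, 0.6074, 1.4694)
step 2: θ'=2.2194 (R=2.5000) → pose (-5.2679, 2.3706, 2.2194)
step 3: θ'=4.4694 (R=-0.6667) → pose (-4.0895, 2.6129, 4.4694)
step 4: θ'=4.7194 (R=3.5000) → pose (-4.1922, 1.7463, 4.7194)

(-4.1922, 1.7463, 4.7194)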